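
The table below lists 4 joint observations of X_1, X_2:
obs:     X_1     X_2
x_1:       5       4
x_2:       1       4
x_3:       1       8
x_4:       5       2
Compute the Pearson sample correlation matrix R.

Step 1 — column means:
  mean(X_1) = (5 + 1 + 1 + 5) / 4 = 12/4 = 3
  mean(X_2) = (4 + 4 + 8 + 2) / 4 = 18/4 = 4.5

Step 2 — sample variances and covariances s[i,j] = (1/(n-1)) · Σ_k (x_{k,i} - mean_i) · (x_{k,j} - mean_j), with n-1 = 3:
  s[X_1,X_1] = ((2)·(2) + (-2)·(-2) + (-2)·(-2) + (2)·(2)) / 3 = 16/3 = 5.3333
  s[X_1,X_2] = ((2)·(-0.5) + (-2)·(-0.5) + (-2)·(3.5) + (2)·(-2.5)) / 3 = -12/3 = -4
  s[X_2,X_2] = ((-0.5)·(-0.5) + (-0.5)·(-0.5) + (3.5)·(3.5) + (-2.5)·(-2.5)) / 3 = 19/3 = 6.3333
  Sample standard deviations s_i = √(s[i,i]):
  s(X_1) = √(5.3333) = 2.3094
  s(X_2) = √(6.3333) = 2.5166

Step 3 — r_{ij} = s_{ij} / (s_i · s_j):
  r[X_1,X_1] = 1 (diagonal).
  r[X_1,X_2] = -4 / (2.3094 · 2.5166) = -4 / 5.8119 = -0.6882
  r[X_2,X_2] = 1 (diagonal).

R is symmetric with unit diagonal. Assembling:

R = [[1, -0.6882],
 [-0.6882, 1]]


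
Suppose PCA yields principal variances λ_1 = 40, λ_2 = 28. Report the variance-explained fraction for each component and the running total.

Step 1 — total variance = trace(Sigma) = Σ λ_i = 40 + 28 = 68.

Step 2 — fraction explained by component i = λ_i / Σ λ:
  PC1: 40/68 = 0.5882
  PC2: 28/68 = 0.4118

Step 3 — cumulative fraction after k components = (λ_1 + ... + λ_k) / Σ λ:
  k = 1: 40/68 = 0.5882
  k = 2: (40 + 28)/68 = 68/68 = 1

Summary (fraction, with percent):

explained: PC1 0.5882 (58.82%), PC2 0.4118 (41.18%);  cumulative: 0.5882, 1


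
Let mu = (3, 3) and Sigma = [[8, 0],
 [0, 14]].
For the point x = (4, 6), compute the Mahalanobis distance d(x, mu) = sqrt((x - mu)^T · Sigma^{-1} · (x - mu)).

Step 1 — centre the observation: (x - mu) = (1, 3).

Step 2 — invert Sigma. det(Sigma) = 8·14 - (0)² = 112.
  Sigma^{-1} = (1/det) · [[d, -b], [-b, a]] = [[0.125, 0],
 [0, 0.0714]].

Step 3 — form the quadratic (x - mu)^T · Sigma^{-1} · (x - mu):
  Sigma^{-1} · (x - mu) = (0.125, 0.2143).
  (x - mu)^T · [Sigma^{-1} · (x - mu)] = (1)·(0.125) + (3)·(0.2143) = 0.7679.

Step 4 — take square root: d = √(0.7679) ≈ 0.8763.

d(x, mu) = √(0.7679) ≈ 0.8763


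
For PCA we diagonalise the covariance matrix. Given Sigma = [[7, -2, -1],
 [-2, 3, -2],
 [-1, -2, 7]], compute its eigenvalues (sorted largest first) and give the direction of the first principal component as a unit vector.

Step 1 — characteristic polynomial p(λ) = det(λI - Sigma) = λ³ - tr·λ² + c_1·λ - det, where tr = trace, c_1 = sum of the principal 2×2 minors, det = det(Sigma):
  tr = 7 + 3 + 7 = 17,
  c_1 = (7·3 - (-2)²) + (7·7 - (-1)²) + (3·7 - (-2)²) = 17 + 48 + 17 = 82,
  det = 7·(3·7 - (-2)²) - (-2)·((-2)·7 - (-2)·(-1)) + (-1)·((-2)·(-2) - 3·(-1)) = 7·(17) - (-2)·(-16) + (-1)·(7) = 80.
  So p(λ) = λ³ - 17λ² + 82λ - 80.
Step 2 — look for an integer root (rational root theorem: any rational root is an integer divisor of 80). Testing λ = 8:
  p(8) = 512 - 1088 + 656 - 80 = 0  ✓
  Dividing out (λ - 8): p(λ) = (λ - 8)(λ² - 9λ + 10).
Step 3 — remaining eigenvalues from the quadratic λ² - 9λ + 10 = 0:
  Δ = 9² - 4·10 = 81 - 40 = 41,  λ = (9 ± √41)/2 = (9 ± 6.4031)/2 ≈ 7.7016 or 1.2984.
  Sorted: λ_1 = 8,  λ_2 = 7.7016,  λ_3 = 1.2984  (check: sum = 17 = tr ✓).

Step 4 — unit eigenvector for λ_1 = 8: v spans the null space of (Sigma - λ_1 I), whose rows are
  r_1 = (-1, -2, -1),  r_2 = (-2, -5, -2),  r_3 = (-1, -2, -1).
  v is orthogonal to every row, so take v ∝ r_1 × r_2 = ((-2)·(-2) - (-1)·(-5), (-1)·(-2) - (-1)·(-2), (-1)·(-5) - (-2)·(-2)) = (-1, 0, 1).
  Rescale (multiply by -1 so the first nonzero entry is positive): u = (1, 0, -1).
  ||u|| = √((1)² + (0)² + (-1)²) = √(2) ≈ 1.4142,  v_1 = u/||u|| ≈ (0.7071, 0, -0.7071) (||v_1|| = 1).

λ_1 = 8,  λ_2 = 7.7016,  λ_3 = 1.2984;  v_1 ≈ (0.7071, 0, -0.7071)


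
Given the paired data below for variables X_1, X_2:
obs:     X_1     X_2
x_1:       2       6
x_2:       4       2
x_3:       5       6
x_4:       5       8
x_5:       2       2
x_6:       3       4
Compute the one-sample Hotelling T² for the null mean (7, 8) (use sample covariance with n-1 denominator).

Step 1 — sample mean vector:
  mean(X_1) = (2 + 4 + 5 + 5 + 2 + 3) / 6 = 21/6 = 3.5
  mean(X_2) = (6 + 2 + 6 + 8 + 2 + 4) / 6 = 28/6 = 4.6667
  x̄ = (3.5, 4.6667),  deviation x̄ - mu_0 = (3.5, 4.6667) - (7, 8) = (-3.5, -3.3333).

Step 2 — sample covariance matrix, S[i,j] = (1/(n-1)) · Σ_k (x_{k,i} - mean_i) · (x_{k,j} - mean_j), divisor n-1 = 5:
  S[X_1,X_1] = ((-1.5)·(-1.5) + (0.5)·(0.5) + (1.5)·(1.5) + (1.5)·(1.5) + (-1.5)·(-1.5) + (-0.5)·(-0.5)) / 5 = 9.5/5 = 1.9
  S[X_1,X_2] = ((-1.5)·(1.3333) + (0.5)·(-2.6667) + (1.5)·(1.3333) + (1.5)·(3.3333) + (-1.5)·(-2.6667) + (-0.5)·(-0.6667)) / 5 = 8/5 = 1.6
  S[X_2,X_2] = ((1.3333)·(1.3333) + (-2.6667)·(-2.6667) + (1.3333)·(1.3333) + (3.3333)·(3.3333) + (-2.6667)·(-2.6667) + (-0.6667)·(-0.6667)) / 5 = 29.3333/5 = 5.8667
  S = [[1.9, 1.6],
 [1.6, 5.8667]].

Step 3 — invert S. det(S) = 1.9·5.8667 - (1.6)² = 8.5867.
  S^{-1} = (1/det) · [[d, -b], [-b, a]] = [[0.6832, -0.1863],
 [-0.1863, 0.2213]].

Step 4 — quadratic form (x̄ - mu_0)^T · S^{-1} · (x̄ - mu_0):
  S^{-1} · (x̄ - mu_0) = (-1.7702, -0.0854),
  (x̄ - mu_0)^T · [...] = (-3.5)·(-1.7702) + (-3.3333)·(-0.0854) = 6.4803.

Step 5 — scale by n: T² = 6 · 6.4803 = 38.882.

T² ≈ 38.882


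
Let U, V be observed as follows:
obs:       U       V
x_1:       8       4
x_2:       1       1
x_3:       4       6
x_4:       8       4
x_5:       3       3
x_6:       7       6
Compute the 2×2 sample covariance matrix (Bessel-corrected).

Step 1 — column means:
  mean(U) = (8 + 1 + 4 + 8 + 3 + 7) / 6 = 31/6 = 5.1667
  mean(V) = (4 + 1 + 6 + 4 + 3 + 6) / 6 = 24/6 = 4

Step 2 — sample covariance S[i,j] = (1/(n-1)) · Σ_k (x_{k,i} - mean_i) · (x_{k,j} - mean_j), with n-1 = 5.
  S[U,U] = ((2.8333)·(2.8333) + (-4.1667)·(-4.1667) + (-1.1667)·(-1.1667) + (2.8333)·(2.8333) + (-2.1667)·(-2.1667) + (1.8333)·(1.8333)) / 5 = 42.8333/5 = 8.5667
  S[U,V] = ((2.8333)·(0) + (-4.1667)·(-3) + (-1.1667)·(2) + (2.8333)·(0) + (-2.1667)·(-1) + (1.8333)·(2)) / 5 = 16/5 = 3.2
  S[V,V] = ((0)·(0) + (-3)·(-3) + (2)·(2) + (0)·(0) + (-1)·(-1) + (2)·(2)) / 5 = 18/5 = 3.6

S is symmetric (S[j,i] = S[i,j]). Assembling:

S = [[8.5667, 3.2],
 [3.2, 3.6]]


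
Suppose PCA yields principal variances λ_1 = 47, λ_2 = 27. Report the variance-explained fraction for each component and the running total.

Step 1 — total variance = trace(Sigma) = Σ λ_i = 47 + 27 = 74.

Step 2 — fraction explained by component i = λ_i / Σ λ:
  PC1: 47/74 = 0.6351
  PC2: 27/74 = 0.3649

Step 3 — cumulative fraction after k components = (λ_1 + ... + λ_k) / Σ λ:
  k = 1: 47/74 = 0.6351
  k = 2: (47 + 27)/74 = 74/74 = 1

Summary (fraction, with percent):

explained: PC1 0.6351 (63.51%), PC2 0.3649 (36.49%);  cumulative: 0.6351, 1


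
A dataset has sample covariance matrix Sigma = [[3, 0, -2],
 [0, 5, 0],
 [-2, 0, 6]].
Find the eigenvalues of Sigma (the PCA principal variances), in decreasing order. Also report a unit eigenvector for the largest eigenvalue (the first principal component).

Step 1 — characteristic polynomial p(λ) = det(λI - Sigma) = λ³ - tr·λ² + c_1·λ - det, where tr = trace, c_1 = sum of the principal 2×2 minors, det = det(Sigma):
  tr = 3 + 5 + 6 = 14,
  c_1 = (3·5 - (0)²) + (3·6 - (-2)²) + (5·6 - (0)²) = 15 + 14 + 30 = 59,
  det = 3·(5·6 - (0)²) - (0)·((0)·6 - (0)·(-2)) + (-2)·((0)·(0) - 5·(-2)) = 3·(30) - (0)·(0) + (-2)·(10) = 70.
  So p(λ) = λ³ - 14λ² + 59λ - 70.
Step 2 — look for an integer root (rational root theorem: any rational root is an integer divisor of 70). Testing λ = 2:
  p(2) = 8 - 56 + 118 - 70 = 0  ✓
  Dividing out (λ - 2): p(λ) = (λ - 2)(λ² - 12λ + 35).
Step 3 — remaining eigenvalues from the quadratic λ² - 12λ + 35 = 0:
  Δ = 12² - 4·35 = 144 - 140 = 4,  λ = (12 ± √4)/2 = (12 ± 2)/2 = 7 or 5.
  Sorted: λ_1 = 7,  λ_2 = 5,  λ_3 = 2  (check: sum = 14 = tr ✓).

Step 4 — unit eigenvector for λ_1 = 7: v spans the null space of (Sigma - λ_1 I), whose rows are
  r_1 = (-4, 0, -2),  r_2 = (0, -2, 0),  r_3 = (-2, 0, -1).
  v is orthogonal to every row, so take v ∝ r_1 × r_2 = ((0)·(0) - (-2)·(-2), (-2)·(0) - (-4)·(0), (-4)·(-2) - (0)·(0)) = (-4, 0, 8).
  Rescale (divide by 4; multiply by -1 so the first nonzero entry is positive): u = (1, 0, -2).
  ||u|| = √((1)² + (0)² + (-2)²) = √(5) ≈ 2.2361,  v_1 = u/||u|| ≈ (0.4472, 0, -0.8944) (||v_1|| = 1).

λ_1 = 7,  λ_2 = 5,  λ_3 = 2;  v_1 ≈ (0.4472, 0, -0.8944)


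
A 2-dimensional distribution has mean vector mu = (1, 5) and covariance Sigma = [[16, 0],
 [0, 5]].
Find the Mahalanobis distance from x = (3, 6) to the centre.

Step 1 — centre the observation: (x - mu) = (2, 1).

Step 2 — invert Sigma. det(Sigma) = 16·5 - (0)² = 80.
  Sigma^{-1} = (1/det) · [[d, -b], [-b, a]] = [[0.0625, 0],
 [0, 0.2]].

Step 3 — form the quadratic (x - mu)^T · Sigma^{-1} · (x - mu):
  Sigma^{-1} · (x - mu) = (0.125, 0.2).
  (x - mu)^T · [Sigma^{-1} · (x - mu)] = (2)·(0.125) + (1)·(0.2) = 0.45.

Step 4 — take square root: d = √(0.45) ≈ 0.6708.

d(x, mu) = √(0.45) ≈ 0.6708


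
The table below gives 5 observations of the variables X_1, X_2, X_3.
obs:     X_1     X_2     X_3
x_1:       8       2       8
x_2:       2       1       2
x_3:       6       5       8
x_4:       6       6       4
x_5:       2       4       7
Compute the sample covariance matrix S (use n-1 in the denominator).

Step 1 — column means:
  mean(X_1) = (8 + 2 + 6 + 6 + 2) / 5 = 24/5 = 4.8
  mean(X_2) = (2 + 1 + 5 + 6 + 4) / 5 = 18/5 = 3.6
  mean(X_3) = (8 + 2 + 8 + 4 + 7) / 5 = 29/5 = 5.8

Step 2 — sample covariance S[i,j] = (1/(n-1)) · Σ_k (x_{k,i} - mean_i) · (x_{k,j} - mean_j), with n-1 = 4.
  S[X_1,X_1] = ((3.2)·(3.2) + (-2.8)·(-2.8) + (1.2)·(1.2) + (1.2)·(1.2) + (-2.8)·(-2.8)) / 4 = 28.8/4 = 7.2
  S[X_1,X_2] = ((3.2)·(-1.6) + (-2.8)·(-2.6) + (1.2)·(1.4) + (1.2)·(2.4) + (-2.8)·(0.4)) / 4 = 5.6/4 = 1.4
  S[X_1,X_3] = ((3.2)·(2.2) + (-2.8)·(-3.8) + (1.2)·(2.2) + (1.2)·(-1.8) + (-2.8)·(1.2)) / 4 = 14.8/4 = 3.7
  S[X_2,X_2] = ((-1.6)·(-1.6) + (-2.6)·(-2.6) + (1.4)·(1.4) + (2.4)·(2.4) + (0.4)·(0.4)) / 4 = 17.2/4 = 4.3
  S[X_2,X_3] = ((-1.6)·(2.2) + (-2.6)·(-3.8) + (1.4)·(2.2) + (2.4)·(-1.8) + (0.4)·(1.2)) / 4 = 5.6/4 = 1.4
  S[X_3,X_3] = ((2.2)·(2.2) + (-3.8)·(-3.8) + (2.2)·(2.2) + (-1.8)·(-1.8) + (1.2)·(1.2)) / 4 = 28.8/4 = 7.2

S is symmetric (S[j,i] = S[i,j]). Assembling:

S = [[7.2, 1.4, 3.7],
 [1.4, 4.3, 1.4],
 [3.7, 1.4, 7.2]]


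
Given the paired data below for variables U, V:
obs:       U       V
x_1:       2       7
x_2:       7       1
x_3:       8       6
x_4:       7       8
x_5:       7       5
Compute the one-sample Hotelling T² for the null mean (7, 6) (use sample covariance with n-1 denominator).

Step 1 — sample mean vector:
  mean(U) = (2 + 7 + 8 + 7 + 7) / 5 = 31/5 = 6.2
  mean(V) = (7 + 1 + 6 + 8 + 5) / 5 = 27/5 = 5.4
  x̄ = (6.2, 5.4),  deviation x̄ - mu_0 = (6.2, 5.4) - (7, 6) = (-0.8, -0.6).

Step 2 — sample covariance matrix, S[i,j] = (1/(n-1)) · Σ_k (x_{k,i} - mean_i) · (x_{k,j} - mean_j), divisor n-1 = 4:
  S[U,U] = ((-4.2)·(-4.2) + (0.8)·(0.8) + (1.8)·(1.8) + (0.8)·(0.8) + (0.8)·(0.8)) / 4 = 22.8/4 = 5.7
  S[U,V] = ((-4.2)·(1.6) + (0.8)·(-4.4) + (1.8)·(0.6) + (0.8)·(2.6) + (0.8)·(-0.4)) / 4 = -7.4/4 = -1.85
  S[V,V] = ((1.6)·(1.6) + (-4.4)·(-4.4) + (0.6)·(0.6) + (2.6)·(2.6) + (-0.4)·(-0.4)) / 4 = 29.2/4 = 7.3
  S = [[5.7, -1.85],
 [-1.85, 7.3]].

Step 3 — invert S. det(S) = 5.7·7.3 - (-1.85)² = 38.1875.
  S^{-1} = (1/det) · [[d, -b], [-b, a]] = [[0.1912, 0.0484],
 [0.0484, 0.1493]].

Step 4 — quadratic form (x̄ - mu_0)^T · S^{-1} · (x̄ - mu_0):
  S^{-1} · (x̄ - mu_0) = (-0.182, -0.1283),
  (x̄ - mu_0)^T · [...] = (-0.8)·(-0.182) + (-0.6)·(-0.1283) = 0.2226.

Step 5 — scale by n: T² = 5 · 0.2226 = 1.1129.

T² ≈ 1.1129


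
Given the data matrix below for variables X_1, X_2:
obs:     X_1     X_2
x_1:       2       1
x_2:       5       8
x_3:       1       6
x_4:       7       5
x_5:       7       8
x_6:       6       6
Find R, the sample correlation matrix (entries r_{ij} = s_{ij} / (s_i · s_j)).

Step 1 — column means:
  mean(X_1) = (2 + 5 + 1 + 7 + 7 + 6) / 6 = 28/6 = 4.6667
  mean(X_2) = (1 + 8 + 6 + 5 + 8 + 6) / 6 = 34/6 = 5.6667

Step 2 — sample variances and covariances s[i,j] = (1/(n-1)) · Σ_k (x_{k,i} - mean_i) · (x_{k,j} - mean_j), with n-1 = 5:
  s[X_1,X_1] = ((-2.6667)·(-2.6667) + (0.3333)·(0.3333) + (-3.6667)·(-3.6667) + (2.3333)·(2.3333) + (2.3333)·(2.3333) + (1.3333)·(1.3333)) / 5 = 33.3333/5 = 6.6667
  s[X_1,X_2] = ((-2.6667)·(-4.6667) + (0.3333)·(2.3333) + (-3.6667)·(0.3333) + (2.3333)·(-0.6667) + (2.3333)·(2.3333) + (1.3333)·(0.3333)) / 5 = 16.3333/5 = 3.2667
  s[X_2,X_2] = ((-4.6667)·(-4.6667) + (2.3333)·(2.3333) + (0.3333)·(0.3333) + (-0.6667)·(-0.6667) + (2.3333)·(2.3333) + (0.3333)·(0.3333)) / 5 = 33.3333/5 = 6.6667
  Sample standard deviations s_i = √(s[i,i]):
  s(X_1) = √(6.6667) = 2.582
  s(X_2) = √(6.6667) = 2.582

Step 3 — r_{ij} = s_{ij} / (s_i · s_j):
  r[X_1,X_1] = 1 (diagonal).
  r[X_1,X_2] = 3.2667 / (2.582 · 2.582) = 3.2667 / 6.6667 = 0.49
  r[X_2,X_2] = 1 (diagonal).

R is symmetric with unit diagonal. Assembling:

R = [[1, 0.49],
 [0.49, 1]]


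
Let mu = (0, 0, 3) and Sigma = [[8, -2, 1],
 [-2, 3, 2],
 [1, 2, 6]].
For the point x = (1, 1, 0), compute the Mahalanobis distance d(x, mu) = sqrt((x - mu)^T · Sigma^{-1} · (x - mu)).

Step 1 — centre the observation: (x - mu) = (1, 1, -3).

Step 2 — invert Sigma (cofactor / det for 3×3, or solve directly):
  Sigma^{-1} = [[0.1818, 0.1818, -0.0909],
 [0.1818, 0.6104, -0.2338],
 [-0.0909, -0.2338, 0.2597]].

Step 3 — form the quadratic (x - mu)^T · Sigma^{-1} · (x - mu):
  Sigma^{-1} · (x - mu) = (0.6364, 1.4935, -1.1039).
  (x - mu)^T · [Sigma^{-1} · (x - mu)] = (1)·(0.6364) + (1)·(1.4935) + (-3)·(-1.1039) = 5.4416.

Step 4 — take square root: d = √(5.4416) ≈ 2.3327.

d(x, mu) = √(5.4416) ≈ 2.3327


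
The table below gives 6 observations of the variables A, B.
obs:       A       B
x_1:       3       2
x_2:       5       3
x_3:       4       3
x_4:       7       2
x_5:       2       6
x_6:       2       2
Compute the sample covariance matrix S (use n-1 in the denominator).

Step 1 — column means:
  mean(A) = (3 + 5 + 4 + 7 + 2 + 2) / 6 = 23/6 = 3.8333
  mean(B) = (2 + 3 + 3 + 2 + 6 + 2) / 6 = 18/6 = 3

Step 2 — sample covariance S[i,j] = (1/(n-1)) · Σ_k (x_{k,i} - mean_i) · (x_{k,j} - mean_j), with n-1 = 5.
  S[A,A] = ((-0.8333)·(-0.8333) + (1.1667)·(1.1667) + (0.1667)·(0.1667) + (3.1667)·(3.1667) + (-1.8333)·(-1.8333) + (-1.8333)·(-1.8333)) / 5 = 18.8333/5 = 3.7667
  S[A,B] = ((-0.8333)·(-1) + (1.1667)·(0) + (0.1667)·(0) + (3.1667)·(-1) + (-1.8333)·(3) + (-1.8333)·(-1)) / 5 = -6/5 = -1.2
  S[B,B] = ((-1)·(-1) + (0)·(0) + (0)·(0) + (-1)·(-1) + (3)·(3) + (-1)·(-1)) / 5 = 12/5 = 2.4

S is symmetric (S[j,i] = S[i,j]). Assembling:

S = [[3.7667, -1.2],
 [-1.2, 2.4]]


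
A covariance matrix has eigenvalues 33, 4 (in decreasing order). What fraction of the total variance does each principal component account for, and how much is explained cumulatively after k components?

Step 1 — total variance = trace(Sigma) = Σ λ_i = 33 + 4 = 37.

Step 2 — fraction explained by component i = λ_i / Σ λ:
  PC1: 33/37 = 0.8919
  PC2: 4/37 = 0.1081

Step 3 — cumulative fraction after k components = (λ_1 + ... + λ_k) / Σ λ:
  k = 1: 33/37 = 0.8919
  k = 2: (33 + 4)/37 = 37/37 = 1

Summary (fraction, with percent):

explained: PC1 0.8919 (89.19%), PC2 0.1081 (10.81%);  cumulative: 0.8919, 1


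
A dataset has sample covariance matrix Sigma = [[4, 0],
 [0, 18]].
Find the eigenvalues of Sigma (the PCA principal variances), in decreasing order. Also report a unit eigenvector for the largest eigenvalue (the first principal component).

Step 1 — characteristic polynomial of 2×2 Sigma:
  det(Sigma - λI) = λ² - trace · λ + det = 0.
  trace = 4 + 18 = 22, det = 4·18 - (0)² = 72.
Step 2 — discriminant:
  Δ = trace² - 4·det = 484 - 288 = 196.
Step 3 — eigenvalues:
  λ = (trace ± √Δ)/2 = (22 ± 14)/2,
  λ_1 = 18,  λ_2 = 4.

Step 4 — unit eigenvector for λ_1: Sigma is diagonal, so its eigenvectors are the coordinate axes. λ_1 = 18 is the diagonal entry on the second coordinate axis, hence
  v_1 = (0, 1) (||v_1|| = 1).

λ_1 = 18,  λ_2 = 4;  v_1 ≈ (0, 1)


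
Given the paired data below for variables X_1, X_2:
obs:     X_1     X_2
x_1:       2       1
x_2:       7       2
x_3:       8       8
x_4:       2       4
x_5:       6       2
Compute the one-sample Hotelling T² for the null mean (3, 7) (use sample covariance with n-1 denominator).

Step 1 — sample mean vector:
  mean(X_1) = (2 + 7 + 8 + 2 + 6) / 5 = 25/5 = 5
  mean(X_2) = (1 + 2 + 8 + 4 + 2) / 5 = 17/5 = 3.4
  x̄ = (5, 3.4),  deviation x̄ - mu_0 = (5, 3.4) - (3, 7) = (2, -3.6).

Step 2 — sample covariance matrix, S[i,j] = (1/(n-1)) · Σ_k (x_{k,i} - mean_i) · (x_{k,j} - mean_j), divisor n-1 = 4:
  S[X_1,X_1] = ((-3)·(-3) + (2)·(2) + (3)·(3) + (-3)·(-3) + (1)·(1)) / 4 = 32/4 = 8
  S[X_1,X_2] = ((-3)·(-2.4) + (2)·(-1.4) + (3)·(4.6) + (-3)·(0.6) + (1)·(-1.4)) / 4 = 15/4 = 3.75
  S[X_2,X_2] = ((-2.4)·(-2.4) + (-1.4)·(-1.4) + (4.6)·(4.6) + (0.6)·(0.6) + (-1.4)·(-1.4)) / 4 = 31.2/4 = 7.8
  S = [[8, 3.75],
 [3.75, 7.8]].

Step 3 — invert S. det(S) = 8·7.8 - (3.75)² = 48.3375.
  S^{-1} = (1/det) · [[d, -b], [-b, a]] = [[0.1614, -0.0776],
 [-0.0776, 0.1655]].

Step 4 — quadratic form (x̄ - mu_0)^T · S^{-1} · (x̄ - mu_0):
  S^{-1} · (x̄ - mu_0) = (0.602, -0.751),
  (x̄ - mu_0)^T · [...] = (2)·(0.602) + (-3.6)·(-0.751) = 3.9075.

Step 5 — scale by n: T² = 5 · 3.9075 = 19.5376.

T² ≈ 19.5376


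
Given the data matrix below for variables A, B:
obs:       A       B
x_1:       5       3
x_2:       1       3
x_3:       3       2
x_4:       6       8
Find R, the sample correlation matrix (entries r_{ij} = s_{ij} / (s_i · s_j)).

Step 1 — column means:
  mean(A) = (5 + 1 + 3 + 6) / 4 = 15/4 = 3.75
  mean(B) = (3 + 3 + 2 + 8) / 4 = 16/4 = 4

Step 2 — sample variances and covariances s[i,j] = (1/(n-1)) · Σ_k (x_{k,i} - mean_i) · (x_{k,j} - mean_j), with n-1 = 3:
  s[A,A] = ((1.25)·(1.25) + (-2.75)·(-2.75) + (-0.75)·(-0.75) + (2.25)·(2.25)) / 3 = 14.75/3 = 4.9167
  s[A,B] = ((1.25)·(-1) + (-2.75)·(-1) + (-0.75)·(-2) + (2.25)·(4)) / 3 = 12/3 = 4
  s[B,B] = ((-1)·(-1) + (-1)·(-1) + (-2)·(-2) + (4)·(4)) / 3 = 22/3 = 7.3333
  Sample standard deviations s_i = √(s[i,i]):
  s(A) = √(4.9167) = 2.2174
  s(B) = √(7.3333) = 2.708

Step 3 — r_{ij} = s_{ij} / (s_i · s_j):
  r[A,A] = 1 (diagonal).
  r[A,B] = 4 / (2.2174 · 2.708) = 4 / 6.0046 = 0.6662
  r[B,B] = 1 (diagonal).

R is symmetric with unit diagonal. Assembling:

R = [[1, 0.6662],
 [0.6662, 1]]


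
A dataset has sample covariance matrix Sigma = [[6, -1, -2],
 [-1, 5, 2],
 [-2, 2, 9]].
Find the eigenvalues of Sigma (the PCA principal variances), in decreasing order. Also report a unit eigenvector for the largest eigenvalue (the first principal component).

Step 1 — characteristic polynomial p(λ) = det(λI - Sigma) = λ³ - tr·λ² + c_1·λ - det, where tr = trace, c_1 = sum of the principal 2×2 minors, det = det(Sigma):
  tr = 6 + 5 + 9 = 20,
  c_1 = (6·5 - (-1)²) + (6·9 - (-2)²) + (5·9 - (2)²) = 29 + 50 + 41 = 120,
  det = 6·(5·9 - (2)²) - (-1)·((-1)·9 - (2)·(-2)) + (-2)·((-1)·(2) - 5·(-2)) = 6·(41) - (-1)·(-5) + (-2)·(8) = 225.
  So p(λ) = λ³ - 20λ² + 120λ - 225.
Step 2 — look for an integer root (rational root theorem: any rational root is an integer divisor of 225). Testing λ = 5:
  p(5) = 125 - 500 + 600 - 225 = 0  ✓
  Dividing out (λ - 5): p(λ) = (λ - 5)(λ² - 15λ + 45).
Step 3 — remaining eigenvalues from the quadratic λ² - 15λ + 45 = 0:
  Δ = 15² - 4·45 = 225 - 180 = 45,  λ = (15 ± √45)/2 = (15 ± 6.7082)/2 ≈ 10.8541 or 4.1459.
  Sorted: λ_1 = 10.8541,  λ_2 = 5,  λ_3 = 4.1459  (check: sum = 20 = tr ✓).

Step 4 — unit eigenvector for λ_1 ≈ 10.8541: v spans the null space of (Sigma - λ_1 I), whose rows are
  r_1 = (-4.8541, -1, -2),  r_2 = (-1, -5.8541, 2),  r_3 = (-2, 2, -1.8541).
  v is orthogonal to every row, so take v ∝ r_1 × r_2 = ((-1)·(2) - (-2)·(-5.8541), (-2)·(-1) - (-4.8541)·(2), (-4.8541)·(-5.8541) - (-1)·(-1)) ≈ (-13.7082, 11.7082, 27.4164).
  Rescale (multiply by -1 so the first nonzero entry is positive): u = (13.7082, -11.7082, -27.4164).
  ||u|| = √((13.7082)² + (-11.7082)² + (-27.4164)²) = √(1076.6563) ≈ 32.8124,  v_1 = u/||u|| ≈ (0.4178, -0.3568, -0.8355) (||v_1|| = 1).

λ_1 = 10.8541,  λ_2 = 5,  λ_3 = 4.1459;  v_1 ≈ (0.4178, -0.3568, -0.8355)


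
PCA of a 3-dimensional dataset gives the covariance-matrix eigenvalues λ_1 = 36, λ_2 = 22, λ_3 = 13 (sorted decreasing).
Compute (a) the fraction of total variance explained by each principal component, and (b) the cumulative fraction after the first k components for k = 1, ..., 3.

Step 1 — total variance = trace(Sigma) = Σ λ_i = 36 + 22 + 13 = 71.

Step 2 — fraction explained by component i = λ_i / Σ λ:
  PC1: 36/71 = 0.507
  PC2: 22/71 = 0.3099
  PC3: 13/71 = 0.1831

Step 3 — cumulative fraction after k components = (λ_1 + ... + λ_k) / Σ λ:
  k = 1: 36/71 = 0.507
  k = 2: (36 + 22)/71 = 58/71 = 0.8169
  k = 3: (36 + 22 + 13)/71 = 71/71 = 1

Summary (fraction, with percent):

explained: PC1 0.507 (50.7%), PC2 0.3099 (30.99%), PC3 0.1831 (18.31%);  cumulative: 0.507, 0.8169, 1


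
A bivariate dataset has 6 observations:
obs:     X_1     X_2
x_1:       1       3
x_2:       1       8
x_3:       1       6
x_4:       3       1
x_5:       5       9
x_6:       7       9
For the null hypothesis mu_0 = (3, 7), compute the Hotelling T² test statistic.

Step 1 — sample mean vector:
  mean(X_1) = (1 + 1 + 1 + 3 + 5 + 7) / 6 = 18/6 = 3
  mean(X_2) = (3 + 8 + 6 + 1 + 9 + 9) / 6 = 36/6 = 6
  x̄ = (3, 6),  deviation x̄ - mu_0 = (3, 6) - (3, 7) = (0, -1).

Step 2 — sample covariance matrix, S[i,j] = (1/(n-1)) · Σ_k (x_{k,i} - mean_i) · (x_{k,j} - mean_j), divisor n-1 = 5:
  S[X_1,X_1] = ((-2)·(-2) + (-2)·(-2) + (-2)·(-2) + (0)·(0) + (2)·(2) + (4)·(4)) / 5 = 32/5 = 6.4
  S[X_1,X_2] = ((-2)·(-3) + (-2)·(2) + (-2)·(0) + (0)·(-5) + (2)·(3) + (4)·(3)) / 5 = 20/5 = 4
  S[X_2,X_2] = ((-3)·(-3) + (2)·(2) + (0)·(0) + (-5)·(-5) + (3)·(3) + (3)·(3)) / 5 = 56/5 = 11.2
  S = [[6.4, 4],
 [4, 11.2]].

Step 3 — invert S. det(S) = 6.4·11.2 - (4)² = 55.68.
  S^{-1} = (1/det) · [[d, -b], [-b, a]] = [[0.2011, -0.0718],
 [-0.0718, 0.1149]].

Step 4 — quadratic form (x̄ - mu_0)^T · S^{-1} · (x̄ - mu_0):
  S^{-1} · (x̄ - mu_0) = (0.0718, -0.1149),
  (x̄ - mu_0)^T · [...] = (0)·(0.0718) + (-1)·(-0.1149) = 0.1149.

Step 5 — scale by n: T² = 6 · 0.1149 = 0.6897.

T² ≈ 0.6897


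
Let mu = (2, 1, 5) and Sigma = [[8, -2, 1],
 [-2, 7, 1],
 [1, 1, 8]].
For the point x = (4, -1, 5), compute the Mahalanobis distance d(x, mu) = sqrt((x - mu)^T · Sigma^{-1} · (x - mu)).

Step 1 — centre the observation: (x - mu) = (2, -2, 0).

Step 2 — invert Sigma (cofactor / det for 3×3, or solve directly):
  Sigma^{-1} = [[0.1385, 0.0428, -0.0227],
 [0.0428, 0.1587, -0.0252],
 [-0.0227, -0.0252, 0.131]].

Step 3 — form the quadratic (x - mu)^T · Sigma^{-1} · (x - mu):
  Sigma^{-1} · (x - mu) = (0.1914, -0.2317, 0.005).
  (x - mu)^T · [Sigma^{-1} · (x - mu)] = (2)·(0.1914) + (-2)·(-0.2317) + (0)·(0.005) = 0.8463.

Step 4 — take square root: d = √(0.8463) ≈ 0.92.

d(x, mu) = √(0.8463) ≈ 0.92


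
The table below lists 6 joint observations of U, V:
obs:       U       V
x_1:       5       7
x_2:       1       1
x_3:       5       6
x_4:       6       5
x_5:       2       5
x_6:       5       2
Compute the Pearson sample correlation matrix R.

Step 1 — column means:
  mean(U) = (5 + 1 + 5 + 6 + 2 + 5) / 6 = 24/6 = 4
  mean(V) = (7 + 1 + 6 + 5 + 5 + 2) / 6 = 26/6 = 4.3333

Step 2 — sample variances and covariances s[i,j] = (1/(n-1)) · Σ_k (x_{k,i} - mean_i) · (x_{k,j} - mean_j), with n-1 = 5:
  s[U,U] = ((1)·(1) + (-3)·(-3) + (1)·(1) + (2)·(2) + (-2)·(-2) + (1)·(1)) / 5 = 20/5 = 4
  s[U,V] = ((1)·(2.6667) + (-3)·(-3.3333) + (1)·(1.6667) + (2)·(0.6667) + (-2)·(0.6667) + (1)·(-2.3333)) / 5 = 12/5 = 2.4
  s[V,V] = ((2.6667)·(2.6667) + (-3.3333)·(-3.3333) + (1.6667)·(1.6667) + (0.6667)·(0.6667) + (0.6667)·(0.6667) + (-2.3333)·(-2.3333)) / 5 = 27.3333/5 = 5.4667
  Sample standard deviations s_i = √(s[i,i]):
  s(U) = √(4) = 2
  s(V) = √(5.4667) = 2.3381

Step 3 — r_{ij} = s_{ij} / (s_i · s_j):
  r[U,U] = 1 (diagonal).
  r[U,V] = 2.4 / (2 · 2.3381) = 2.4 / 4.6762 = 0.5132
  r[V,V] = 1 (diagonal).

R is symmetric with unit diagonal. Assembling:

R = [[1, 0.5132],
 [0.5132, 1]]


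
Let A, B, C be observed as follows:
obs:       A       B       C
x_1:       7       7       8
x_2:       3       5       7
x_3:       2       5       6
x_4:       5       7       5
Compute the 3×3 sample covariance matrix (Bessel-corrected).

Step 1 — column means:
  mean(A) = (7 + 3 + 2 + 5) / 4 = 17/4 = 4.25
  mean(B) = (7 + 5 + 5 + 7) / 4 = 24/4 = 6
  mean(C) = (8 + 7 + 6 + 5) / 4 = 26/4 = 6.5

Step 2 — sample covariance S[i,j] = (1/(n-1)) · Σ_k (x_{k,i} - mean_i) · (x_{k,j} - mean_j), with n-1 = 3.
  S[A,A] = ((2.75)·(2.75) + (-1.25)·(-1.25) + (-2.25)·(-2.25) + (0.75)·(0.75)) / 3 = 14.75/3 = 4.9167
  S[A,B] = ((2.75)·(1) + (-1.25)·(-1) + (-2.25)·(-1) + (0.75)·(1)) / 3 = 7/3 = 2.3333
  S[A,C] = ((2.75)·(1.5) + (-1.25)·(0.5) + (-2.25)·(-0.5) + (0.75)·(-1.5)) / 3 = 3.5/3 = 1.1667
  S[B,B] = ((1)·(1) + (-1)·(-1) + (-1)·(-1) + (1)·(1)) / 3 = 4/3 = 1.3333
  S[B,C] = ((1)·(1.5) + (-1)·(0.5) + (-1)·(-0.5) + (1)·(-1.5)) / 3 = 0/3 = 0
  S[C,C] = ((1.5)·(1.5) + (0.5)·(0.5) + (-0.5)·(-0.5) + (-1.5)·(-1.5)) / 3 = 5/3 = 1.6667

S is symmetric (S[j,i] = S[i,j]). Assembling:

S = [[4.9167, 2.3333, 1.1667],
 [2.3333, 1.3333, 0],
 [1.1667, 0, 1.6667]]


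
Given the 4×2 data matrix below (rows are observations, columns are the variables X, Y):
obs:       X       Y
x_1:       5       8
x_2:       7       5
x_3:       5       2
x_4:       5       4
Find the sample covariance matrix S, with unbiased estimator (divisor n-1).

Step 1 — column means:
  mean(X) = (5 + 7 + 5 + 5) / 4 = 22/4 = 5.5
  mean(Y) = (8 + 5 + 2 + 4) / 4 = 19/4 = 4.75

Step 2 — sample covariance S[i,j] = (1/(n-1)) · Σ_k (x_{k,i} - mean_i) · (x_{k,j} - mean_j), with n-1 = 3.
  S[X,X] = ((-0.5)·(-0.5) + (1.5)·(1.5) + (-0.5)·(-0.5) + (-0.5)·(-0.5)) / 3 = 3/3 = 1
  S[X,Y] = ((-0.5)·(3.25) + (1.5)·(0.25) + (-0.5)·(-2.75) + (-0.5)·(-0.75)) / 3 = 0.5/3 = 0.1667
  S[Y,Y] = ((3.25)·(3.25) + (0.25)·(0.25) + (-2.75)·(-2.75) + (-0.75)·(-0.75)) / 3 = 18.75/3 = 6.25

S is symmetric (S[j,i] = S[i,j]). Assembling:

S = [[1, 0.1667],
 [0.1667, 6.25]]


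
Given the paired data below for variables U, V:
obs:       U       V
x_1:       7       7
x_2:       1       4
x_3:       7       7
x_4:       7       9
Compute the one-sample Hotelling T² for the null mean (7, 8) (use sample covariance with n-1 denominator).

Step 1 — sample mean vector:
  mean(U) = (7 + 1 + 7 + 7) / 4 = 22/4 = 5.5
  mean(V) = (7 + 4 + 7 + 9) / 4 = 27/4 = 6.75
  x̄ = (5.5, 6.75),  deviation x̄ - mu_0 = (5.5, 6.75) - (7, 8) = (-1.5, -1.25).

Step 2 — sample covariance matrix, S[i,j] = (1/(n-1)) · Σ_k (x_{k,i} - mean_i) · (x_{k,j} - mean_j), divisor n-1 = 3:
  S[U,U] = ((1.5)·(1.5) + (-4.5)·(-4.5) + (1.5)·(1.5) + (1.5)·(1.5)) / 3 = 27/3 = 9
  S[U,V] = ((1.5)·(0.25) + (-4.5)·(-2.75) + (1.5)·(0.25) + (1.5)·(2.25)) / 3 = 16.5/3 = 5.5
  S[V,V] = ((0.25)·(0.25) + (-2.75)·(-2.75) + (0.25)·(0.25) + (2.25)·(2.25)) / 3 = 12.75/3 = 4.25
  S = [[9, 5.5],
 [5.5, 4.25]].

Step 3 — invert S. det(S) = 9·4.25 - (5.5)² = 8.
  S^{-1} = (1/det) · [[d, -b], [-b, a]] = [[0.5312, -0.6875],
 [-0.6875, 1.125]].

Step 4 — quadratic form (x̄ - mu_0)^T · S^{-1} · (x̄ - mu_0):
  S^{-1} · (x̄ - mu_0) = (0.0625, -0.375),
  (x̄ - mu_0)^T · [...] = (-1.5)·(0.0625) + (-1.25)·(-0.375) = 0.375.

Step 5 — scale by n: T² = 4 · 0.375 = 1.5.

T² ≈ 1.5


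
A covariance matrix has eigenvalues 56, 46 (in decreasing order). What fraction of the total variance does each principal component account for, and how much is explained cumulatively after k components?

Step 1 — total variance = trace(Sigma) = Σ λ_i = 56 + 46 = 102.

Step 2 — fraction explained by component i = λ_i / Σ λ:
  PC1: 56/102 = 0.549
  PC2: 46/102 = 0.451

Step 3 — cumulative fraction after k components = (λ_1 + ... + λ_k) / Σ λ:
  k = 1: 56/102 = 0.549
  k = 2: (56 + 46)/102 = 102/102 = 1

Summary (fraction, with percent):

explained: PC1 0.549 (54.9%), PC2 0.451 (45.1%);  cumulative: 0.549, 1


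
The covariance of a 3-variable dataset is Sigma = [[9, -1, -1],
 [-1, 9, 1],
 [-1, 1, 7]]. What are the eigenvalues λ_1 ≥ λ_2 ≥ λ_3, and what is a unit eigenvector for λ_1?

Step 1 — characteristic polynomial p(λ) = det(λI - Sigma) = λ³ - tr·λ² + c_1·λ - det, where tr = trace, c_1 = sum of the principal 2×2 minors, det = det(Sigma):
  tr = 9 + 9 + 7 = 25,
  c_1 = (9·9 - (-1)²) + (9·7 - (-1)²) + (9·7 - (1)²) = 80 + 62 + 62 = 204,
  det = 9·(9·7 - (1)²) - (-1)·((-1)·7 - (1)·(-1)) + (-1)·((-1)·(1) - 9·(-1)) = 9·(62) - (-1)·(-6) + (-1)·(8) = 544.
  So p(λ) = λ³ - 25λ² + 204λ - 544.
Step 2 — look for an integer root (rational root theorem: any rational root is an integer divisor of 544). Testing λ = 8:
  p(8) = 512 - 1600 + 1632 - 544 = 0  ✓
  Dividing out (λ - 8): p(λ) = (λ - 8)(λ² - 17λ + 68).
Step 3 — remaining eigenvalues from the quadratic λ² - 17λ + 68 = 0:
  Δ = 17² - 4·68 = 289 - 272 = 17,  λ = (17 ± √17)/2 = (17 ± 4.1231)/2 ≈ 10.5616 or 6.4384.
  Sorted: λ_1 = 10.5616,  λ_2 = 8,  λ_3 = 6.4384  (check: sum = 25 = tr ✓).

Step 4 — unit eigenvector for λ_1 ≈ 10.5616: v spans the null space of (Sigma - λ_1 I), whose rows are
  r_1 = (-1.5616, -1, -1),  r_2 = (-1, -1.5616, 1),  r_3 = (-1, 1, -3.5616).
  v is orthogonal to every row, so take v ∝ r_1 × r_2 = ((-1)·(1) - (-1)·(-1.5616), (-1)·(-1) - (-1.5616)·(1), (-1.5616)·(-1.5616) - (-1)·(-1)) ≈ (-2.5616, 2.5616, 1.4384).
  Rescale (multiply by -1 so the first nonzero entry is positive): u = (2.5616, -2.5616, -1.4384).
  ||u|| = √((2.5616)² + (-2.5616)² + (-1.4384)²) = √(15.1922) ≈ 3.8977,  v_1 = u/||u|| ≈ (0.6572, -0.6572, -0.369) (||v_1|| = 1).

λ_1 = 10.5616,  λ_2 = 8,  λ_3 = 6.4384;  v_1 ≈ (0.6572, -0.6572, -0.369)


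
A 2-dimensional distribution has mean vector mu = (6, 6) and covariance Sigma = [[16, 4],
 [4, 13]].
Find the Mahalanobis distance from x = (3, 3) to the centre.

Step 1 — centre the observation: (x - mu) = (-3, -3).

Step 2 — invert Sigma. det(Sigma) = 16·13 - (4)² = 192.
  Sigma^{-1} = (1/det) · [[d, -b], [-b, a]] = [[0.0677, -0.0208],
 [-0.0208, 0.0833]].

Step 3 — form the quadratic (x - mu)^T · Sigma^{-1} · (x - mu):
  Sigma^{-1} · (x - mu) = (-0.1406, -0.1875).
  (x - mu)^T · [Sigma^{-1} · (x - mu)] = (-3)·(-0.1406) + (-3)·(-0.1875) = 0.9844.

Step 4 — take square root: d = √(0.9844) ≈ 0.9922.

d(x, mu) = √(0.9844) ≈ 0.9922


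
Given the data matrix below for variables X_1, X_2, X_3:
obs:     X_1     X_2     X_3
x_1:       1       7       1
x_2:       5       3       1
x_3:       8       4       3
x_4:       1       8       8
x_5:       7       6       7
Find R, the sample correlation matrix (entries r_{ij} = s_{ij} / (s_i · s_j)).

Step 1 — column means:
  mean(X_1) = (1 + 5 + 8 + 1 + 7) / 5 = 22/5 = 4.4
  mean(X_2) = (7 + 3 + 4 + 8 + 6) / 5 = 28/5 = 5.6
  mean(X_3) = (1 + 1 + 3 + 8 + 7) / 5 = 20/5 = 4

Step 2 — sample variances and covariances s[i,j] = (1/(n-1)) · Σ_k (x_{k,i} - mean_i) · (x_{k,j} - mean_j), with n-1 = 4:
  s[X_1,X_1] = ((-3.4)·(-3.4) + (0.6)·(0.6) + (3.6)·(3.6) + (-3.4)·(-3.4) + (2.6)·(2.6)) / 4 = 43.2/4 = 10.8
  s[X_1,X_2] = ((-3.4)·(1.4) + (0.6)·(-2.6) + (3.6)·(-1.6) + (-3.4)·(2.4) + (2.6)·(0.4)) / 4 = -19.2/4 = -4.8
  s[X_1,X_3] = ((-3.4)·(-3) + (0.6)·(-3) + (3.6)·(-1) + (-3.4)·(4) + (2.6)·(3)) / 4 = -1/4 = -0.25
  s[X_2,X_2] = ((1.4)·(1.4) + (-2.6)·(-2.6) + (-1.6)·(-1.6) + (2.4)·(2.4) + (0.4)·(0.4)) / 4 = 17.2/4 = 4.3
  s[X_2,X_3] = ((1.4)·(-3) + (-2.6)·(-3) + (-1.6)·(-1) + (2.4)·(4) + (0.4)·(3)) / 4 = 16/4 = 4
  s[X_3,X_3] = ((-3)·(-3) + (-3)·(-3) + (-1)·(-1) + (4)·(4) + (3)·(3)) / 4 = 44/4 = 11
  Sample standard deviations s_i = √(s[i,i]):
  s(X_1) = √(10.8) = 3.2863
  s(X_2) = √(4.3) = 2.0736
  s(X_3) = √(11) = 3.3166

Step 3 — r_{ij} = s_{ij} / (s_i · s_j):
  r[X_1,X_1] = 1 (diagonal).
  r[X_1,X_2] = -4.8 / (3.2863 · 2.0736) = -4.8 / 6.8147 = -0.7044
  r[X_1,X_3] = -0.25 / (3.2863 · 3.3166) = -0.25 / 10.8995 = -0.0229
  r[X_2,X_2] = 1 (diagonal).
  r[X_2,X_3] = 4 / (2.0736 · 3.3166) = 4 / 6.8775 = 0.5816
  r[X_3,X_3] = 1 (diagonal).

R is symmetric with unit diagonal. Assembling:

R = [[1, -0.7044, -0.0229],
 [-0.7044, 1, 0.5816],
 [-0.0229, 0.5816, 1]]


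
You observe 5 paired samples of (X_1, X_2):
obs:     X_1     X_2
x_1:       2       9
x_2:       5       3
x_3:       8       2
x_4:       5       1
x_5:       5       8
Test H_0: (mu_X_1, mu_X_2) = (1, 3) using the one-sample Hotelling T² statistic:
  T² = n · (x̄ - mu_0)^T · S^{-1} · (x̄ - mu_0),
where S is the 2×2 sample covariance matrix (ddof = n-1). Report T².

Step 1 — sample mean vector:
  mean(X_1) = (2 + 5 + 8 + 5 + 5) / 5 = 25/5 = 5
  mean(X_2) = (9 + 3 + 2 + 1 + 8) / 5 = 23/5 = 4.6
  x̄ = (5, 4.6),  deviation x̄ - mu_0 = (5, 4.6) - (1, 3) = (4, 1.6).

Step 2 — sample covariance matrix, S[i,j] = (1/(n-1)) · Σ_k (x_{k,i} - mean_i) · (x_{k,j} - mean_j), divisor n-1 = 4:
  S[X_1,X_1] = ((-3)·(-3) + (0)·(0) + (3)·(3) + (0)·(0) + (0)·(0)) / 4 = 18/4 = 4.5
  S[X_1,X_2] = ((-3)·(4.4) + (0)·(-1.6) + (3)·(-2.6) + (0)·(-3.6) + (0)·(3.4)) / 4 = -21/4 = -5.25
  S[X_2,X_2] = ((4.4)·(4.4) + (-1.6)·(-1.6) + (-2.6)·(-2.6) + (-3.6)·(-3.6) + (3.4)·(3.4)) / 4 = 53.2/4 = 13.3
  S = [[4.5, -5.25],
 [-5.25, 13.3]].

Step 3 — invert S. det(S) = 4.5·13.3 - (-5.25)² = 32.2875.
  S^{-1} = (1/det) · [[d, -b], [-b, a]] = [[0.4119, 0.1626],
 [0.1626, 0.1394]].

Step 4 — quadratic form (x̄ - mu_0)^T · S^{-1} · (x̄ - mu_0):
  S^{-1} · (x̄ - mu_0) = (1.9079, 0.8734),
  (x̄ - mu_0)^T · [...] = (4)·(1.9079) + (1.6)·(0.8734) = 9.0289.

Step 5 — scale by n: T² = 5 · 9.0289 = 45.1444.

T² ≈ 45.1444


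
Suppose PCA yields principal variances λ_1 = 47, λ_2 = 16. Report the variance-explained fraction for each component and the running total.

Step 1 — total variance = trace(Sigma) = Σ λ_i = 47 + 16 = 63.

Step 2 — fraction explained by component i = λ_i / Σ λ:
  PC1: 47/63 = 0.746
  PC2: 16/63 = 0.254

Step 3 — cumulative fraction after k components = (λ_1 + ... + λ_k) / Σ λ:
  k = 1: 47/63 = 0.746
  k = 2: (47 + 16)/63 = 63/63 = 1

Summary (fraction, with percent):

explained: PC1 0.746 (74.6%), PC2 0.254 (25.4%);  cumulative: 0.746, 1


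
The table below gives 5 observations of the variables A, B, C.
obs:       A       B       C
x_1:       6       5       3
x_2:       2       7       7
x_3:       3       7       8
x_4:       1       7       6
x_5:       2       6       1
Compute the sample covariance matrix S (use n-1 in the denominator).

Step 1 — column means:
  mean(A) = (6 + 2 + 3 + 1 + 2) / 5 = 14/5 = 2.8
  mean(B) = (5 + 7 + 7 + 7 + 6) / 5 = 32/5 = 6.4
  mean(C) = (3 + 7 + 8 + 6 + 1) / 5 = 25/5 = 5

Step 2 — sample covariance S[i,j] = (1/(n-1)) · Σ_k (x_{k,i} - mean_i) · (x_{k,j} - mean_j), with n-1 = 4.
  S[A,A] = ((3.2)·(3.2) + (-0.8)·(-0.8) + (0.2)·(0.2) + (-1.8)·(-1.8) + (-0.8)·(-0.8)) / 4 = 14.8/4 = 3.7
  S[A,B] = ((3.2)·(-1.4) + (-0.8)·(0.6) + (0.2)·(0.6) + (-1.8)·(0.6) + (-0.8)·(-0.4)) / 4 = -5.6/4 = -1.4
  S[A,C] = ((3.2)·(-2) + (-0.8)·(2) + (0.2)·(3) + (-1.8)·(1) + (-0.8)·(-4)) / 4 = -6/4 = -1.5
  S[B,B] = ((-1.4)·(-1.4) + (0.6)·(0.6) + (0.6)·(0.6) + (0.6)·(0.6) + (-0.4)·(-0.4)) / 4 = 3.2/4 = 0.8
  S[B,C] = ((-1.4)·(-2) + (0.6)·(2) + (0.6)·(3) + (0.6)·(1) + (-0.4)·(-4)) / 4 = 8/4 = 2
  S[C,C] = ((-2)·(-2) + (2)·(2) + (3)·(3) + (1)·(1) + (-4)·(-4)) / 4 = 34/4 = 8.5

S is symmetric (S[j,i] = S[i,j]). Assembling:

S = [[3.7, -1.4, -1.5],
 [-1.4, 0.8, 2],
 [-1.5, 2, 8.5]]


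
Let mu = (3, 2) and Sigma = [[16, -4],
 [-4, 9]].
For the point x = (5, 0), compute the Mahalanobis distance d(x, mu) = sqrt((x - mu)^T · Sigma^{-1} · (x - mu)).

Step 1 — centre the observation: (x - mu) = (2, -2).

Step 2 — invert Sigma. det(Sigma) = 16·9 - (-4)² = 128.
  Sigma^{-1} = (1/det) · [[d, -b], [-b, a]] = [[0.0703, 0.0312],
 [0.0312, 0.125]].

Step 3 — form the quadratic (x - mu)^T · Sigma^{-1} · (x - mu):
  Sigma^{-1} · (x - mu) = (0.0781, -0.1875).
  (x - mu)^T · [Sigma^{-1} · (x - mu)] = (2)·(0.0781) + (-2)·(-0.1875) = 0.5312.

Step 4 — take square root: d = √(0.5312) ≈ 0.7289.

d(x, mu) = √(0.5312) ≈ 0.7289


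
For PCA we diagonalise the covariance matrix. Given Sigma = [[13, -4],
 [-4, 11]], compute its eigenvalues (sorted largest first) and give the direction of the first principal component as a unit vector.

Step 1 — characteristic polynomial of 2×2 Sigma:
  det(Sigma - λI) = λ² - trace · λ + det = 0.
  trace = 13 + 11 = 24, det = 13·11 - (-4)² = 127.
Step 2 — discriminant:
  Δ = trace² - 4·det = 576 - 508 = 68.
Step 3 — eigenvalues:
  λ = (trace ± √Δ)/2 = (24 ± 8.2462)/2,
  λ_1 = 16.1231,  λ_2 = 7.8769.

Step 4 — unit eigenvector for λ_1: solve (Sigma - λ_1 I)v = 0. First row:
  (13 - 16.1231)·v_x + (-4)·v_y = 0, i.e. (-3.1231)·v_x + (-4)·v_y = 0,
  so v ∝ (b, λ_1 - a) = (-4, 3.1231); multiply by -1 so the first entry is positive: u = (4, -3.1231).
  ||u|| = √((4)² + (-3.1231)²) = √(25.7538) ≈ 5.0748,
  v_1 = u/||u|| ≈ (0.7882, -0.6154) (||v_1|| = 1).

λ_1 = 16.1231,  λ_2 = 7.8769;  v_1 ≈ (0.7882, -0.6154)


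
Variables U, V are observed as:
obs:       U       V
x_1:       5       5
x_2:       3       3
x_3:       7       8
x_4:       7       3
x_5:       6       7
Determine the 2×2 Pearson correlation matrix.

Step 1 — column means:
  mean(U) = (5 + 3 + 7 + 7 + 6) / 5 = 28/5 = 5.6
  mean(V) = (5 + 3 + 8 + 3 + 7) / 5 = 26/5 = 5.2

Step 2 — sample variances and covariances s[i,j] = (1/(n-1)) · Σ_k (x_{k,i} - mean_i) · (x_{k,j} - mean_j), with n-1 = 4:
  s[U,U] = ((-0.6)·(-0.6) + (-2.6)·(-2.6) + (1.4)·(1.4) + (1.4)·(1.4) + (0.4)·(0.4)) / 4 = 11.2/4 = 2.8
  s[U,V] = ((-0.6)·(-0.2) + (-2.6)·(-2.2) + (1.4)·(2.8) + (1.4)·(-2.2) + (0.4)·(1.8)) / 4 = 7.4/4 = 1.85
  s[V,V] = ((-0.2)·(-0.2) + (-2.2)·(-2.2) + (2.8)·(2.8) + (-2.2)·(-2.2) + (1.8)·(1.8)) / 4 = 20.8/4 = 5.2
  Sample standard deviations s_i = √(s[i,i]):
  s(U) = √(2.8) = 1.6733
  s(V) = √(5.2) = 2.2804

Step 3 — r_{ij} = s_{ij} / (s_i · s_j):
  r[U,U] = 1 (diagonal).
  r[U,V] = 1.85 / (1.6733 · 2.2804) = 1.85 / 3.8158 = 0.4848
  r[V,V] = 1 (diagonal).

R is symmetric with unit diagonal. Assembling:

R = [[1, 0.4848],
 [0.4848, 1]]


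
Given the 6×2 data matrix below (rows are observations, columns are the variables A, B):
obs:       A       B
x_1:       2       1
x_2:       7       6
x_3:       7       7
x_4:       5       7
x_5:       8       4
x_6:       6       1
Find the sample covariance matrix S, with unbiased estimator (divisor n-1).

Step 1 — column means:
  mean(A) = (2 + 7 + 7 + 5 + 8 + 6) / 6 = 35/6 = 5.8333
  mean(B) = (1 + 6 + 7 + 7 + 4 + 1) / 6 = 26/6 = 4.3333

Step 2 — sample covariance S[i,j] = (1/(n-1)) · Σ_k (x_{k,i} - mean_i) · (x_{k,j} - mean_j), with n-1 = 5.
  S[A,A] = ((-3.8333)·(-3.8333) + (1.1667)·(1.1667) + (1.1667)·(1.1667) + (-0.8333)·(-0.8333) + (2.1667)·(2.1667) + (0.1667)·(0.1667)) / 5 = 22.8333/5 = 4.5667
  S[A,B] = ((-3.8333)·(-3.3333) + (1.1667)·(1.6667) + (1.1667)·(2.6667) + (-0.8333)·(2.6667) + (2.1667)·(-0.3333) + (0.1667)·(-3.3333)) / 5 = 14.3333/5 = 2.8667
  S[B,B] = ((-3.3333)·(-3.3333) + (1.6667)·(1.6667) + (2.6667)·(2.6667) + (2.6667)·(2.6667) + (-0.3333)·(-0.3333) + (-3.3333)·(-3.3333)) / 5 = 39.3333/5 = 7.8667

S is symmetric (S[j,i] = S[i,j]). Assembling:

S = [[4.5667, 2.8667],
 [2.8667, 7.8667]]
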